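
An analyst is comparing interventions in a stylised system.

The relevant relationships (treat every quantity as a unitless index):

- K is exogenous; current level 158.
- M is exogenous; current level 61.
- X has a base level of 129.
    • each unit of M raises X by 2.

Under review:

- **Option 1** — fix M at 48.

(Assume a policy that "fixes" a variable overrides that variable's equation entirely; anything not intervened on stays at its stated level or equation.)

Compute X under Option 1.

225

Option 1 (M := 48):
  M = 48
  X = 129 + 2·48 = 225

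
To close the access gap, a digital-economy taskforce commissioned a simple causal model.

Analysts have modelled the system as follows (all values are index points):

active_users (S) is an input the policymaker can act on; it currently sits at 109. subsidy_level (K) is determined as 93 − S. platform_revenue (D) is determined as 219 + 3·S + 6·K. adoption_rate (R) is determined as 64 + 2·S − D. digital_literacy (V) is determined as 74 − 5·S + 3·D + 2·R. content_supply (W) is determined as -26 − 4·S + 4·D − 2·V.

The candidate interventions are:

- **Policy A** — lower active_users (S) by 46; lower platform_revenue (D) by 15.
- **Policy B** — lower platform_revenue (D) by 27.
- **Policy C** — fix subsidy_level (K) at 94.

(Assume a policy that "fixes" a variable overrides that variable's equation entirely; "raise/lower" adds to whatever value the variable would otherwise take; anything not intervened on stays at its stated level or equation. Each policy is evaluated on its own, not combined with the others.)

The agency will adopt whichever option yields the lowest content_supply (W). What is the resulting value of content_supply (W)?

198

Policy A (S − 46, D − 15):
  S = 109 − 46 = 63
  K = 93 − 63 = 30
  D = 219 + 3·63 + 6·30 (−15 from intervention) = 573
  R = 64 + 2·63 − 573 = -383
  V = 74 − 5·63 + 3·573 + 2·(-383) = 712
  W = -26 − 4·63 + 4·573 − 2·712 = 590
Policy B (D − 27):
  S = 109
  K = 93 − 109 = -16
  D = 219 + 3·109 + 6·(-16) (−27 from intervention) = 423
  R = 64 + 2·109 − 423 = -141
  V = 74 − 5·109 + 3·423 + 2·(-141) = 516
  W = -26 − 4·109 + 4·423 − 2·516 = 198
Policy C (K := 94):
  S = 109
  K = 94
  D = 219 + 3·109 + 6·94 = 1110
  R = 64 + 2·109 − 1110 = -828
  V = 74 − 5·109 + 3·1110 + 2·(-828) = 1203
  W = -26 − 4·109 + 4·1110 − 2·1203 = 1572
Comparing — Policy A: W=590, Policy B: W=198, Policy C: W=1572. Lowest is 198 (Policy B).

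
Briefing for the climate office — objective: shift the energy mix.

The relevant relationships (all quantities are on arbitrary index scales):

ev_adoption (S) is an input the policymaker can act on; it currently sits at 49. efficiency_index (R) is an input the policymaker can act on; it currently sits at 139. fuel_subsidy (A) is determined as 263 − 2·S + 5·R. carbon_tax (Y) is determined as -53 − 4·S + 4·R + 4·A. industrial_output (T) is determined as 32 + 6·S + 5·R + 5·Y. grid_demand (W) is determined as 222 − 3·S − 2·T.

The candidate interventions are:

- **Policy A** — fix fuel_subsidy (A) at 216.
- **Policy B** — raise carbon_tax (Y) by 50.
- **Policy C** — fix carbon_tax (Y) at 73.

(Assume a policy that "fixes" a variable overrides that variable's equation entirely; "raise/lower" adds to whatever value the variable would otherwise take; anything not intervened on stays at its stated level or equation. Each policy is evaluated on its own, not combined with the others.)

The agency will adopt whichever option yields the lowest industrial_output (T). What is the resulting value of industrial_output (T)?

1386

Policy A (A := 216):
  S = 49
  R = 139
  A = 216
  Y = -53 − 4·49 + 4·139 + 4·216 = 1171
  T = 32 + 6·49 + 5·139 + 5·1171 = 6876
Policy B (Y + 50):
  S = 49
  R = 139
  A = 263 − 2·49 + 5·139 = 860
  Y = -53 − 4·49 + 4·139 + 4·860 (+50 from intervention) = 3797
  T = 32 + 6·49 + 5·139 + 5·3797 = 20006
Policy C (Y := 73):
  S = 49
  R = 139
  A = 263 − 2·49 + 5·139 = 860
  Y = 73
  T = 32 + 6·49 + 5·139 + 5·73 = 1386
Comparing — Policy A: T=6876, Policy B: T=20006, Policy C: T=1386. Lowest is 1386 (Policy C).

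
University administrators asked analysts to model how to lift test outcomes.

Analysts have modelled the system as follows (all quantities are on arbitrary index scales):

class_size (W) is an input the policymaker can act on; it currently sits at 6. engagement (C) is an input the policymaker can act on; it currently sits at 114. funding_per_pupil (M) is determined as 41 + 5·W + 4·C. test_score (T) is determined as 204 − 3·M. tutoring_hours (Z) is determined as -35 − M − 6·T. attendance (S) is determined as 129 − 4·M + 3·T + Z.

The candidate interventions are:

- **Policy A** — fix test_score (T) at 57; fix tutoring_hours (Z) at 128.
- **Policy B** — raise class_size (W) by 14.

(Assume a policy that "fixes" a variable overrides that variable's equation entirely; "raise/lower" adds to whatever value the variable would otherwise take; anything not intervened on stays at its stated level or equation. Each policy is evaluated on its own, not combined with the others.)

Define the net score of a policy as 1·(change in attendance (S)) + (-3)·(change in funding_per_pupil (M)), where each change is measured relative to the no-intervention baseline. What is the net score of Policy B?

Baseline:
  W = 6
  C = 114
  M = 41 + 5·6 + 4·114 = 527
  T = 204 − 3·527 = -1377
  Z = -35 − 527 − 6·(-1377) = 7700
  S = 129 − 4·527 + 3·(-1377) + 7700 = 1590
Policy B (W + 14):
  W = 6 + 14 = 20
  C = 114
  M = 41 + 5·20 + 4·114 = 597
  T = 204 − 3·597 = -1587
  Z = -35 − 597 − 6·(-1587) = 8890
  S = 129 − 4·597 + 3·(-1587) + 8890 = 1870
ΔS = 1870 − 1590 = 280; ΔM = 597 − 527 = 70
Score = 1·280 + (-3)·70 = 70

70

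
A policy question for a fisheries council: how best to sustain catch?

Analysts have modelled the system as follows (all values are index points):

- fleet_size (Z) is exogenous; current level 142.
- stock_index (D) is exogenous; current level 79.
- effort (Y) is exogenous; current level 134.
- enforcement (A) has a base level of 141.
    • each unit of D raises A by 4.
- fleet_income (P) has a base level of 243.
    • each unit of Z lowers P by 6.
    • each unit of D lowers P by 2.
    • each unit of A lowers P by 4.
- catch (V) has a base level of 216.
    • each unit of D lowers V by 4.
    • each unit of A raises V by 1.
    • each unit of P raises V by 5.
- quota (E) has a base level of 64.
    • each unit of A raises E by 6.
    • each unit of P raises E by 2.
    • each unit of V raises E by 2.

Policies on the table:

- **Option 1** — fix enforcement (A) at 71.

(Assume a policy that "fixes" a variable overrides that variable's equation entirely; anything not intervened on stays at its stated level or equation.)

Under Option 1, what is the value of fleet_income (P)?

-1051

Option 1 (A := 71):
  Z = 142
  D = 79
  A = 71
  P = 243 − 6·142 − 2·79 − 4·71 = -1051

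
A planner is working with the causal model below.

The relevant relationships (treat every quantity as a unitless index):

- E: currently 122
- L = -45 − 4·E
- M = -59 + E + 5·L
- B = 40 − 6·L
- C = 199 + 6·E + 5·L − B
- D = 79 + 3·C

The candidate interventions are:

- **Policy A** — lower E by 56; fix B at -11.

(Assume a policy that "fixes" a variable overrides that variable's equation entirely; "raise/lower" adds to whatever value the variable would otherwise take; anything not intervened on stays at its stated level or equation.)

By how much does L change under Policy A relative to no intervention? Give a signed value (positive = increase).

224

Baseline:
  E = 122
  L = -45 − 4·122 = -533
Policy A (E − 56, B := -11):
  E = 122 − 56 = 66
  L = -45 − 4·66 = -309
Change in L: -309 − (-533) = 224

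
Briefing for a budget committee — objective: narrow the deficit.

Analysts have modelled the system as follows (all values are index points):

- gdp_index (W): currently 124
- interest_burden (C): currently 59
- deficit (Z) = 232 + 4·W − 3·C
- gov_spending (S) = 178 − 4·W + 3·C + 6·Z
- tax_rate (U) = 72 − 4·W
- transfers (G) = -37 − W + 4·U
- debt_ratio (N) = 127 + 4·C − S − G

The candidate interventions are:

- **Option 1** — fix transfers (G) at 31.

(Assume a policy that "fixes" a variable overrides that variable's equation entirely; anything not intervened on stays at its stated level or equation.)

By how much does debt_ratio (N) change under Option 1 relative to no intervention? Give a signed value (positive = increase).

Baseline:
  W = 124
  C = 59
  Z = 232 + 4·124 − 3·59 = 551
  S = 178 − 4·124 + 3·59 + 6·551 = 3165
  U = 72 − 4·124 = -424
  G = -37 − 124 + 4·(-424) = -1857
  N = 127 + 4·59 − 3165 − (-1857) = -945
Option 1 (G := 31):
  W = 124
  C = 59
  Z = 232 + 4·124 − 3·59 = 551
  S = 178 − 4·124 + 3·59 + 6·551 = 3165
  U = 72 − 4·124 = -424
  G = 31
  N = 127 + 4·59 − 3165 − 31 = -2833
Change in N: -2833 − (-945) = -1888

-1888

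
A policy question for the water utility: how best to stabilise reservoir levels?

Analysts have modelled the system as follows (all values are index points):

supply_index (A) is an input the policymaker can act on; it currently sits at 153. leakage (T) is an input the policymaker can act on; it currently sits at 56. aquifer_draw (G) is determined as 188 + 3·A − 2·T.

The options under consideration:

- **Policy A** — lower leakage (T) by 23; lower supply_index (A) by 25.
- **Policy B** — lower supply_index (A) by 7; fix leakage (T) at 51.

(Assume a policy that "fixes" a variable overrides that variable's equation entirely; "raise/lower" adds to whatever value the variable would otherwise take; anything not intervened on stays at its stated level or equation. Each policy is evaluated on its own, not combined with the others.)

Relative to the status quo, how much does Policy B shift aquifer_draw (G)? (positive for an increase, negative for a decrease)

Baseline:
  A = 153
  T = 56
  G = 188 + 3·153 − 2·56 = 535
Policy B (A − 7, T := 51):
  A = 153 − 7 = 146
  T = 51
  G = 188 + 3·146 − 2·51 = 524
Change in G: 524 − 535 = -11

-11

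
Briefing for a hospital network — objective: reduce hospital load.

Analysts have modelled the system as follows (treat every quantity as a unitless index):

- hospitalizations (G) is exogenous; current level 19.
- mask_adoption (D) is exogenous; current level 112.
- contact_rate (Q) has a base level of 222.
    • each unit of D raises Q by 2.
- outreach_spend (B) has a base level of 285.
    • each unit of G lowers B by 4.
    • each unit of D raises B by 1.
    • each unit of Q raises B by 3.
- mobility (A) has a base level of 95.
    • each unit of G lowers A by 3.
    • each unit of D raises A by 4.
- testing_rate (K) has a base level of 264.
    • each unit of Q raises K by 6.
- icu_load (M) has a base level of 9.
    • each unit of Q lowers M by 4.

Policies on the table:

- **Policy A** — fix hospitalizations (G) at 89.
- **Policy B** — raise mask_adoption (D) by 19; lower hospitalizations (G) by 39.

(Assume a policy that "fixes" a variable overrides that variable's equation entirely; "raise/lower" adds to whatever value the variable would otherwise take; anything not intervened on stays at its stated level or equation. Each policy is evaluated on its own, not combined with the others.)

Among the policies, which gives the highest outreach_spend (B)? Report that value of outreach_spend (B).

Policy A (G := 89):
  G = 89
  D = 112
  Q = 222 + 2·112 = 446
  B = 285 − 4·89 + 112 + 3·446 = 1379
Policy B (D + 19, G − 39):
  G = 19 − 39 = -20
  D = 112 + 19 = 131
  Q = 222 + 2·131 = 484
  B = 285 − 4·(-20) + 131 + 3·484 = 1948
Comparing — Policy A: B=1379, Policy B: B=1948. Highest is 1948 (Policy B).

1948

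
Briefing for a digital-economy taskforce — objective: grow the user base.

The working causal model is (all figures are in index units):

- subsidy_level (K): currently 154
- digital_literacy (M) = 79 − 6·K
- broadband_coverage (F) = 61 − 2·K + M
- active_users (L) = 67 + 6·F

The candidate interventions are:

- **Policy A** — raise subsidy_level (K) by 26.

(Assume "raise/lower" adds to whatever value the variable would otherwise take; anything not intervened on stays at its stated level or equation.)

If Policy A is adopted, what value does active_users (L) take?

Policy A (K + 26):
  K = 154 + 26 = 180
  M = 79 − 6·180 = -1001
  F = 61 − 2·180 + (-1001) = -1300
  L = 67 + 6·(-1300) = -7733

-7733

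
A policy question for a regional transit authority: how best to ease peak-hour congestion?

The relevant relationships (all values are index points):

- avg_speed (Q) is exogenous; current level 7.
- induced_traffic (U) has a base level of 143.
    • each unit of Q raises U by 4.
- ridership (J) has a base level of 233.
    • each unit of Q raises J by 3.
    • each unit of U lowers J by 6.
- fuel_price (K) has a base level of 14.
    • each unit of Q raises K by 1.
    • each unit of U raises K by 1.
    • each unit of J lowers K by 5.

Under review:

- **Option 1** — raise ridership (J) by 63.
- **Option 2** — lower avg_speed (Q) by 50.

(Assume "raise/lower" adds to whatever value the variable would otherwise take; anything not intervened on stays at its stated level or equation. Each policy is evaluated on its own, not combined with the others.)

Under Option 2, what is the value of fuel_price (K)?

Option 2 (Q − 50):
  Q = 7 − 50 = -43
  U = 143 + 4·(-43) = -29
  J = 233 + 3·(-43) − 6·(-29) = 278
  K = 14 + (-43) + (-29) − 5·278 = -1448

-1448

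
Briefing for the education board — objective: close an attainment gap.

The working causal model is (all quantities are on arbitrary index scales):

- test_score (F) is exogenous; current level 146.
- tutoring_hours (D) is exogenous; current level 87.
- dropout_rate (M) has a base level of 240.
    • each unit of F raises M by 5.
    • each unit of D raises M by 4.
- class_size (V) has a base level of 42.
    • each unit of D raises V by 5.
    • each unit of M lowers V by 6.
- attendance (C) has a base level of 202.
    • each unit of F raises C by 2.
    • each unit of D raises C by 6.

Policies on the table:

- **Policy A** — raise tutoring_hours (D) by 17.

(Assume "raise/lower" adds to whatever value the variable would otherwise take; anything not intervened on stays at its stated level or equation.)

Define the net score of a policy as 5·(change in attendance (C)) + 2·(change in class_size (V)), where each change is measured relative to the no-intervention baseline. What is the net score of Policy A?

Baseline:
  F = 146
  D = 87
  M = 240 + 5·146 + 4·87 = 1318
  V = 42 + 5·87 − 6·1318 = -7431
  C = 202 + 2·146 + 6·87 = 1016
Policy A (D + 17):
  F = 146
  D = 87 + 17 = 104
  M = 240 + 5·146 + 4·104 = 1386
  V = 42 + 5·104 − 6·1386 = -7754
  C = 202 + 2·146 + 6·104 = 1118
ΔC = 1118 − 1016 = 102; ΔV = -7754 − (-7431) = -323
Score = 5·102 + 2·(-323) = -136

-136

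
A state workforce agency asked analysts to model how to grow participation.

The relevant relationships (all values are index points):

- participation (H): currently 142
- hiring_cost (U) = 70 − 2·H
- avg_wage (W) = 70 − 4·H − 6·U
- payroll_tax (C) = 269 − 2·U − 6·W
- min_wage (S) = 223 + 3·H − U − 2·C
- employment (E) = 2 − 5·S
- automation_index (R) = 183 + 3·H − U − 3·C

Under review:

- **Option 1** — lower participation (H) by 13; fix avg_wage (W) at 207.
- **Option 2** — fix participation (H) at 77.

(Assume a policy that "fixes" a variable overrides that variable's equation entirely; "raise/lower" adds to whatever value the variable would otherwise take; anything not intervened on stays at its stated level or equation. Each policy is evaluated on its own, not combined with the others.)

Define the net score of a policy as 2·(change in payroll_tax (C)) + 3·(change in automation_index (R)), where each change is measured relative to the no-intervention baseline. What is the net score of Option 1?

Baseline:
  H = 142
  U = 70 − 2·142 = -214
  W = 70 − 4·142 − 6·(-214) = 786
  C = 269 − 2·(-214) − 6·786 = -4019
  R = 183 + 3·142 − (-214) − 3·(-4019) = 12880
Option 1 (H − 13, W := 207):
  H = 142 − 13 = 129
  U = 70 − 2·129 = -188
  W = 207
  C = 269 − 2·(-188) − 6·207 = -597
  R = 183 + 3·129 − (-188) − 3·(-597) = 2549
ΔC = -597 − (-4019) = 3422; ΔR = 2549 − 12880 = -10331
Score = 2·3422 + 3·(-10331) = -24149

-24149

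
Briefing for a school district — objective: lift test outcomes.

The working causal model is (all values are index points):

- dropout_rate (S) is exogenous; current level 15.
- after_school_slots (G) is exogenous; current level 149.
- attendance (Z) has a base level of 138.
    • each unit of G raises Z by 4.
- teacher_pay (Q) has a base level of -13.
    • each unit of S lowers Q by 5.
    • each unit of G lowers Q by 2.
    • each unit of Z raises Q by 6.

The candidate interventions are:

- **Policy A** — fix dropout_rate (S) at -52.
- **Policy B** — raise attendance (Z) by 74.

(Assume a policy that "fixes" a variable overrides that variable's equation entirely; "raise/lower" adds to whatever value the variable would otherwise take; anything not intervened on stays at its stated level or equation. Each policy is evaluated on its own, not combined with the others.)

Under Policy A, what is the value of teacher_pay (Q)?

Policy A (S := -52):
  S = -52
  G = 149
  Z = 138 + 4·149 = 734
  Q = -13 − 5·(-52) − 2·149 + 6·734 = 4353

4353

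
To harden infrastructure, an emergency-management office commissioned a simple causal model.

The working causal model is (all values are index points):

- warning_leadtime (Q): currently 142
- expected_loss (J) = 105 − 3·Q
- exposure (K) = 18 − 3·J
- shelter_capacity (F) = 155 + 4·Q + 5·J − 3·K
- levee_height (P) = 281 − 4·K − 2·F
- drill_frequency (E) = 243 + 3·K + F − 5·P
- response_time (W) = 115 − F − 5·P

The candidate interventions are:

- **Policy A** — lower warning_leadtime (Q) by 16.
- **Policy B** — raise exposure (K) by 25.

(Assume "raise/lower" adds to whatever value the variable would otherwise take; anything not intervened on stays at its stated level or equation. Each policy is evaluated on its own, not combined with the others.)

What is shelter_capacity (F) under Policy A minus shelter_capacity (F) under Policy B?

683

Policy A (Q − 16):
  Q = 142 − 16 = 126
  J = 105 − 3·126 = -273
  K = 18 − 3·(-273) = 837
  F = 155 + 4·126 + 5·(-273) − 3·837 = -3217
Policy B (K + 25):
  Q = 142
  J = 105 − 3·142 = -321
  K = 18 − 3·(-321) (+25 from intervention) = 1006
  F = 155 + 4·142 + 5·(-321) − 3·1006 = -3900
F: -3217 − (-3900) = 683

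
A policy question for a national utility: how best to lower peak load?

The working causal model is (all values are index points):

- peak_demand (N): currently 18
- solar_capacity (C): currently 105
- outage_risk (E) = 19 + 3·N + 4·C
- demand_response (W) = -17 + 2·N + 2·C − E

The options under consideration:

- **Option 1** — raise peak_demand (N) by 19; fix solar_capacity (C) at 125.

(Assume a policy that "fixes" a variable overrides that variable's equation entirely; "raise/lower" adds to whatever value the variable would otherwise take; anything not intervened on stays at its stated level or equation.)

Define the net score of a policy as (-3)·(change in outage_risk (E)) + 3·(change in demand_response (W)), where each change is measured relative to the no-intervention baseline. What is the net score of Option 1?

Baseline:
  N = 18
  C = 105
  E = 19 + 3·18 + 4·105 = 493
  W = -17 + 2·18 + 2·105 − 493 = -264
Option 1 (N + 19, C := 125):
  N = 18 + 19 = 37
  C = 125
  E = 19 + 3·37 + 4·125 = 630
  W = -17 + 2·37 + 2·125 − 630 = -323
ΔE = 630 − 493 = 137; ΔW = -323 − (-264) = -59
Score = (-3)·137 + 3·(-59) = -588

-588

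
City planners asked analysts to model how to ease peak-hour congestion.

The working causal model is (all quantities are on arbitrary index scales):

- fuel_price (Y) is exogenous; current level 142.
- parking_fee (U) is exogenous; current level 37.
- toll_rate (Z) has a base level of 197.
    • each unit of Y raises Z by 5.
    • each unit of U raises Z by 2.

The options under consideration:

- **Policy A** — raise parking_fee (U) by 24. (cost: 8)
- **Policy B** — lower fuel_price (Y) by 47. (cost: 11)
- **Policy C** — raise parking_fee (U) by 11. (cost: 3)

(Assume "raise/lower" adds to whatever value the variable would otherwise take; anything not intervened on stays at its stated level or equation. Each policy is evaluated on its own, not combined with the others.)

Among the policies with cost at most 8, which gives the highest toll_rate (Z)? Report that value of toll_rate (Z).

1029

Policy A (U + 24):
  Y = 142
  U = 37 + 24 = 61
  Z = 197 + 5·142 + 2·61 = 1029
Policy C (U + 11):
  Y = 142
  U = 37 + 11 = 48
  Z = 197 + 5·142 + 2·48 = 1003
Comparing — Policy A: Z=1029, Policy C: Z=1003. Highest is 1029 (Policy A).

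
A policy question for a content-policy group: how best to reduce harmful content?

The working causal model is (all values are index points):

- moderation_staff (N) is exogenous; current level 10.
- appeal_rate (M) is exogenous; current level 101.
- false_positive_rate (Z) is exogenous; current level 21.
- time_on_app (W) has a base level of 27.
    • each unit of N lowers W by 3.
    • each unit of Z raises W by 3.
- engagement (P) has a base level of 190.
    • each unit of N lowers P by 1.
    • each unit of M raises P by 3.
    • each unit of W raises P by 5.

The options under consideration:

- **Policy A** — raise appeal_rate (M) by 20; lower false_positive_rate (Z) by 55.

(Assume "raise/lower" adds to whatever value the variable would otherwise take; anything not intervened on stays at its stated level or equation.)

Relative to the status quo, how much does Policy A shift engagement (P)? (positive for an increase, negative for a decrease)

Baseline:
  N = 10
  M = 101
  Z = 21
  W = 27 − 3·10 + 3·21 = 60
  P = 190 − 10 + 3·101 + 5·60 = 783
Policy A (M + 20, Z − 55):
  N = 10
  M = 101 + 20 = 121
  Z = 21 − 55 = -34
  W = 27 − 3·10 + 3·(-34) = -105
  P = 190 − 10 + 3·121 + 5·(-105) = 18
Change in P: 18 − 783 = -765

-765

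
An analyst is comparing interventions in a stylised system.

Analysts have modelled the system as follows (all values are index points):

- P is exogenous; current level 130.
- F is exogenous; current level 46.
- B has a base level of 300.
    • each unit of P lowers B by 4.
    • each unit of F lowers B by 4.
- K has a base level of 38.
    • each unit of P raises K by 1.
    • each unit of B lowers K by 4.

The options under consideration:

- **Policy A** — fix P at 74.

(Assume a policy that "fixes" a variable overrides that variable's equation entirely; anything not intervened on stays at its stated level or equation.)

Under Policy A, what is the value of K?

832

Policy A (P := 74):
  P = 74
  F = 46
  B = 300 − 4·74 − 4·46 = -180
  K = 38 + 74 − 4·(-180) = 832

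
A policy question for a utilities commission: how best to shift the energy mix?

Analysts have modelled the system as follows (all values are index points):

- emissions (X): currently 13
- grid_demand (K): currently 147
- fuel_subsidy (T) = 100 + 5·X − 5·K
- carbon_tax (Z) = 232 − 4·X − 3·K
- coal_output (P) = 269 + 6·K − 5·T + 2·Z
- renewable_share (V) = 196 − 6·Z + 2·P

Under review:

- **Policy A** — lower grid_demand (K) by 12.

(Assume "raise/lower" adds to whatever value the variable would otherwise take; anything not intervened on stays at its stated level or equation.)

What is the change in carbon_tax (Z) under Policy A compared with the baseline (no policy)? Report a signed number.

36

Baseline:
  X = 13
  K = 147
  Z = 232 − 4·13 − 3·147 = -261
Policy A (K − 12):
  X = 13
  K = 147 − 12 = 135
  Z = 232 − 4·13 − 3·135 = -225
Change in Z: -225 − (-261) = 36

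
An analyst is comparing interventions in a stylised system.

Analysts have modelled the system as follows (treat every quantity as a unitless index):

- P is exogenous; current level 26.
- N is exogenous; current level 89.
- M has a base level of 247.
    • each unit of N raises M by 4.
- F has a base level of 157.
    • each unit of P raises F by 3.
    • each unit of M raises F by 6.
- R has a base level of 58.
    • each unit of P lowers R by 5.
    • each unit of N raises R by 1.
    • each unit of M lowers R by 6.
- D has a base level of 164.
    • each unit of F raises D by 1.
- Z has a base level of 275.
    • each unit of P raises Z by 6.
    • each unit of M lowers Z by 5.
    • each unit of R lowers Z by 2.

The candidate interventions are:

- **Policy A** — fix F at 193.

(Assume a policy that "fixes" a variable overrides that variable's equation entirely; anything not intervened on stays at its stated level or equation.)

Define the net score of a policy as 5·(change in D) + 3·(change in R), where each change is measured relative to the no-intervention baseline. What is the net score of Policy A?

Baseline:
  P = 26
  N = 89
  M = 247 + 4·89 = 603
  F = 157 + 3·26 + 6·603 = 3853
  R = 58 − 5·26 + 89 − 6·603 = -3601
  D = 164 + 3853 = 4017
Policy A (F := 193):
  P = 26
  N = 89
  M = 247 + 4·89 = 603
  F = 193
  R = 58 − 5·26 + 89 − 6·603 = -3601
  D = 164 + 193 = 357
ΔD = 357 − 4017 = -3660; ΔR = -3601 − (-3601) = 0
Score = 5·(-3660) + 3·0 = -18300

-18300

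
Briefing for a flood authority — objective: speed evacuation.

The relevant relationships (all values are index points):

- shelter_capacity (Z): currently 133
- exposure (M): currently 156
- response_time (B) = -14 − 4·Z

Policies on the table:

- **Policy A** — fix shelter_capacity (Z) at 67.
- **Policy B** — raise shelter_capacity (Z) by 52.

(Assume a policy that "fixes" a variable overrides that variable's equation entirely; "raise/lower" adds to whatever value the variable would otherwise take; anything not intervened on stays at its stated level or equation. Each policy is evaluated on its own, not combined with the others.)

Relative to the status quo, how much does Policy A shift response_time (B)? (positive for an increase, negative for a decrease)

264

Baseline:
  Z = 133
  B = -14 − 4·133 = -546
Policy A (Z := 67):
  Z = 67
  B = -14 − 4·67 = -282
Change in B: -282 − (-546) = 264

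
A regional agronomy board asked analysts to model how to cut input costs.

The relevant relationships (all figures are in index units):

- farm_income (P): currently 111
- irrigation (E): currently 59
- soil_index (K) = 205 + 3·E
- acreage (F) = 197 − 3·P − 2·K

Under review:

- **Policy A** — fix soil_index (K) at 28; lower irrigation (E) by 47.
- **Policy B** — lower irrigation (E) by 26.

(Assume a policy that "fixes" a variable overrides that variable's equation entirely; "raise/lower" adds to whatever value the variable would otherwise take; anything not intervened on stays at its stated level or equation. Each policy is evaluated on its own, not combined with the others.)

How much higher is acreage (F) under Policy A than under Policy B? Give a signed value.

Policy A (K := 28, E − 47):
  P = 111
  E = 59 − 47 = 12
  K = 28
  F = 197 − 3·111 − 2·28 = -192
Policy B (E − 26):
  P = 111
  E = 59 − 26 = 33
  K = 205 + 3·33 = 304
  F = 197 − 3·111 − 2·304 = -744
F: -192 − (-744) = 552

552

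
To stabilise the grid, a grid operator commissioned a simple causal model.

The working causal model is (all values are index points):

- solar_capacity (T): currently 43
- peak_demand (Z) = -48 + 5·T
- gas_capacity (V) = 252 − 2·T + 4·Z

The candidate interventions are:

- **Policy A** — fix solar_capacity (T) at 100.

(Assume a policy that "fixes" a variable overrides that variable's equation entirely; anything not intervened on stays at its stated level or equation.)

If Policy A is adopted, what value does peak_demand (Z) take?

452

Policy A (T := 100):
  T = 100
  Z = -48 + 5·100 = 452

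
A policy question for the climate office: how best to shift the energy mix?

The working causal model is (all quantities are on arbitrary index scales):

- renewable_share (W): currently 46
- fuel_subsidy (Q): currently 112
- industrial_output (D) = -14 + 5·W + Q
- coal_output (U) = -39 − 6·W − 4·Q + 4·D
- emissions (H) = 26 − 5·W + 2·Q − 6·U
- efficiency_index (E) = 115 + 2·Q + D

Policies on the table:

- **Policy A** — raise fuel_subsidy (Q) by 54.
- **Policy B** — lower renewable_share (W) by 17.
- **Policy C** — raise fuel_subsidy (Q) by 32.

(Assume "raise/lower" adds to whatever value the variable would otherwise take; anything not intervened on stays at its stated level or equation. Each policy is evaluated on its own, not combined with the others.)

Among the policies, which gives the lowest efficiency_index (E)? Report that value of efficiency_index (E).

582

Policy A (Q + 54):
  W = 46
  Q = 112 + 54 = 166
  D = -14 + 5·46 + 166 = 382
  E = 115 + 2·166 + 382 = 829
Policy B (W − 17):
  W = 46 − 17 = 29
  Q = 112
  D = -14 + 5·29 + 112 = 243
  E = 115 + 2·112 + 243 = 582
Policy C (Q + 32):
  W = 46
  Q = 112 + 32 = 144
  D = -14 + 5·46 + 144 = 360
  E = 115 + 2·144 + 360 = 763
Comparing — Policy A: E=829, Policy B: E=582, Policy C: E=763. Lowest is 582 (Policy B).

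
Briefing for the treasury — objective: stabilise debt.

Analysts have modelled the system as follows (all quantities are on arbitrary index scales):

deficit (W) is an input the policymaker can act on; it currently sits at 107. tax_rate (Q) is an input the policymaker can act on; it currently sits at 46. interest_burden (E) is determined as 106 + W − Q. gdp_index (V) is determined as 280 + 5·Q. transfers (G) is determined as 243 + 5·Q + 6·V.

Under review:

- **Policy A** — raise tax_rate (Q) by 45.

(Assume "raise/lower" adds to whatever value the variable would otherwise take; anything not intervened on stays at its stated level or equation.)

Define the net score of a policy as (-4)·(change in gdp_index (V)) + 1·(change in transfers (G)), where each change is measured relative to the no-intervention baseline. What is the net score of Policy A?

675

Baseline:
  Q = 46
  V = 280 + 5·46 = 510
  G = 243 + 5·46 + 6·510 = 3533
Policy A (Q + 45):
  Q = 46 + 45 = 91
  V = 280 + 5·91 = 735
  G = 243 + 5·91 + 6·735 = 5108
ΔV = 735 − 510 = 225; ΔG = 5108 − 3533 = 1575
Score = (-4)·225 + 1·1575 = 675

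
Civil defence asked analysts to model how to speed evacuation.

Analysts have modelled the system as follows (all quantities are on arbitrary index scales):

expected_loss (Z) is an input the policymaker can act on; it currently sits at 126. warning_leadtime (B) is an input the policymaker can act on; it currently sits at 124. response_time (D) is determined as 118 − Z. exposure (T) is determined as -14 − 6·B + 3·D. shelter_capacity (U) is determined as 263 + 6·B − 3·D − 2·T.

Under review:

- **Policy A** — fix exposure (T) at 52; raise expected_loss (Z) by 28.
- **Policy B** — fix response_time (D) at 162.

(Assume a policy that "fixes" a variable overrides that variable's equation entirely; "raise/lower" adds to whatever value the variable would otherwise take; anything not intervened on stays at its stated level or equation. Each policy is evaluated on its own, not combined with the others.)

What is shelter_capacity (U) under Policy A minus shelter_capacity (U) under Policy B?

Policy A (T := 52, Z + 28):
  Z = 126 + 28 = 154
  B = 124
  D = 118 − 154 = -36
  T = 52
  U = 263 + 6·124 − 3·(-36) − 2·52 = 1011
Policy B (D := 162):
  Z = 126
  B = 124
  D = 162
  T = -14 − 6·124 + 3·162 = -272
  U = 263 + 6·124 − 3·162 − 2·(-272) = 1065
U: 1011 − 1065 = -54

-54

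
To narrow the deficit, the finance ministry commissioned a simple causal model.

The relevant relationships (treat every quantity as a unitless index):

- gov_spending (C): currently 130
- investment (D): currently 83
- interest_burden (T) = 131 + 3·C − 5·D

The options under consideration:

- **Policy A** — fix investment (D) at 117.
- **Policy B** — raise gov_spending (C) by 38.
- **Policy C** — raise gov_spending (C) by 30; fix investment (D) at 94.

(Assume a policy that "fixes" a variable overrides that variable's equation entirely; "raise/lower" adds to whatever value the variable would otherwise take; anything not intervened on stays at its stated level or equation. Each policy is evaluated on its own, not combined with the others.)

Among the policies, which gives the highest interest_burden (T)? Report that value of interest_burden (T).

220

Policy A (D := 117):
  C = 130
  D = 117
  T = 131 + 3·130 − 5·117 = -64
Policy B (C + 38):
  C = 130 + 38 = 168
  D = 83
  T = 131 + 3·168 − 5·83 = 220
Policy C (C + 30, D := 94):
  C = 130 + 30 = 160
  D = 94
  T = 131 + 3·160 − 5·94 = 141
Comparing — Policy A: T=-64, Policy B: T=220, Policy C: T=141. Highest is 220 (Policy B).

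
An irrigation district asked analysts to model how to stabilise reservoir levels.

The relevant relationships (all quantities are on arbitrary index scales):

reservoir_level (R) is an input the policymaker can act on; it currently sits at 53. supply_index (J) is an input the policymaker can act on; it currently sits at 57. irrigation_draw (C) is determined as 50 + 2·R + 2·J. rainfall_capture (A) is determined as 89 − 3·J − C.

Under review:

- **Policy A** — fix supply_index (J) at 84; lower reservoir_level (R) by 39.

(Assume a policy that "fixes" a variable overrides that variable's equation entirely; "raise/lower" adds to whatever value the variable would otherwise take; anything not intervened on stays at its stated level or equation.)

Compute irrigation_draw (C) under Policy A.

Policy A (J := 84, R − 39):
  R = 53 − 39 = 14
  J = 84
  C = 50 + 2·14 + 2·84 = 246

246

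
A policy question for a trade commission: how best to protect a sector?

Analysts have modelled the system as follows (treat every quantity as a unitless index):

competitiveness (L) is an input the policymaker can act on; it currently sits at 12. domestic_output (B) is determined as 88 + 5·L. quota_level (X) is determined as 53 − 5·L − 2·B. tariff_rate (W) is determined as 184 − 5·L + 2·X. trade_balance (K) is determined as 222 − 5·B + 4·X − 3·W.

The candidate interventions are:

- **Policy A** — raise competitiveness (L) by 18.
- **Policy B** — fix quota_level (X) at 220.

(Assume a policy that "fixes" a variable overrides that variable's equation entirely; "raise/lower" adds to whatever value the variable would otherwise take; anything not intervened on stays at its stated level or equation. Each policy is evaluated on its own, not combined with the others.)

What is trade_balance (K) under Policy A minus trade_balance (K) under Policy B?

1406

Policy A (L + 18):
  L = 12 + 18 = 30
  B = 88 + 5·30 = 238
  X = 53 − 5·30 − 2·238 = -573
  W = 184 − 5·30 + 2·(-573) = -1112
  K = 222 − 5·238 + 4·(-573) − 3·(-1112) = 76
Policy B (X := 220):
  L = 12
  B = 88 + 5·12 = 148
  X = 220
  W = 184 − 5·12 + 2·220 = 564
  K = 222 − 5·148 + 4·220 − 3·564 = -1330
K: 76 − (-1330) = 1406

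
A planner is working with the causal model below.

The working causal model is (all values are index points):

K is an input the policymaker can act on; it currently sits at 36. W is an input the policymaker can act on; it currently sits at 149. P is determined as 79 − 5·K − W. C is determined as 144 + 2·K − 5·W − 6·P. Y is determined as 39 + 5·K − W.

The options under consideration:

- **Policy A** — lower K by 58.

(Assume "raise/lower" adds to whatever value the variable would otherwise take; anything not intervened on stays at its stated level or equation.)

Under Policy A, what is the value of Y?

-220

Policy A (K − 58):
  K = 36 − 58 = -22
  W = 149
  Y = 39 + 5·(-22) − 149 = -220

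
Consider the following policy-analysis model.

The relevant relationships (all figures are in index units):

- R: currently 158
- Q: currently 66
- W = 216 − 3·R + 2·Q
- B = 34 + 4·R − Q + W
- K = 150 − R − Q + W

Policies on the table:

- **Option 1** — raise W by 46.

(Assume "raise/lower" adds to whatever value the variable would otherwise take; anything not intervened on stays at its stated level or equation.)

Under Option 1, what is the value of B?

520

Option 1 (W + 46):
  R = 158
  Q = 66
  W = 216 − 3·158 + 2·66 (+46 from intervention) = -80
  B = 34 + 4·158 − 66 + (-80) = 520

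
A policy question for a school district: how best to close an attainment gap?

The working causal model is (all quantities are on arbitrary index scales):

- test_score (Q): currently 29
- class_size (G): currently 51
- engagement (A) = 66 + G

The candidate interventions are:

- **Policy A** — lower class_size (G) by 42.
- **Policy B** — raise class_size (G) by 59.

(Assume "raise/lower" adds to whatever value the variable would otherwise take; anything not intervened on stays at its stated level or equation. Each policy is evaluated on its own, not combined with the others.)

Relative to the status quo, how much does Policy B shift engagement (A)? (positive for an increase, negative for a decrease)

Baseline:
  G = 51
  A = 66 + 51 = 117
Policy B (G + 59):
  G = 51 + 59 = 110
  A = 66 + 110 = 176
Change in A: 176 − 117 = 59

59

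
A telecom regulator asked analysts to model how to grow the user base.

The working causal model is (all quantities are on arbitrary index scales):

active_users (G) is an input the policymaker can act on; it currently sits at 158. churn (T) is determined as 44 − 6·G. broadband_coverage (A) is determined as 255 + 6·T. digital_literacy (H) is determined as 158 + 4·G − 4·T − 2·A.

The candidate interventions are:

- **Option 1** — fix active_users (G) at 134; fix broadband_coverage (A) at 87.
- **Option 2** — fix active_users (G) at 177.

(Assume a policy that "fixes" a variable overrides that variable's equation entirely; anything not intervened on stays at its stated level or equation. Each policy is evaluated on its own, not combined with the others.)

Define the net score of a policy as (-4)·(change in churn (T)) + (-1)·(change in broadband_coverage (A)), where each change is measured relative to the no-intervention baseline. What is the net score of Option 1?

-5832

Baseline:
  G = 158
  T = 44 − 6·158 = -904
  A = 255 + 6·(-904) = -5169
Option 1 (G := 134, A := 87):
  G = 134
  T = 44 − 6·134 = -760
  A = 87
ΔT = -760 − (-904) = 144; ΔA = 87 − (-5169) = 5256
Score = (-4)·144 + (-1)·5256 = -5832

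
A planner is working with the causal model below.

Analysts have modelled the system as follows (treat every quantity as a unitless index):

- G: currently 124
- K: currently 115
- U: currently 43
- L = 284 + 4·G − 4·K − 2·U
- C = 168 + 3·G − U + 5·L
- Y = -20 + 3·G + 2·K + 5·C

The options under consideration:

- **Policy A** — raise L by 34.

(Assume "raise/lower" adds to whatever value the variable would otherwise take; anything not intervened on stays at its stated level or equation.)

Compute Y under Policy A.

9767

Policy A (L + 34):
  G = 124
  K = 115
  U = 43
  L = 284 + 4·124 − 4·115 − 2·43 (+34 from intervention) = 268
  C = 168 + 3·124 − 43 + 5·268 = 1837
  Y = -20 + 3·124 + 2·115 + 5·1837 = 9767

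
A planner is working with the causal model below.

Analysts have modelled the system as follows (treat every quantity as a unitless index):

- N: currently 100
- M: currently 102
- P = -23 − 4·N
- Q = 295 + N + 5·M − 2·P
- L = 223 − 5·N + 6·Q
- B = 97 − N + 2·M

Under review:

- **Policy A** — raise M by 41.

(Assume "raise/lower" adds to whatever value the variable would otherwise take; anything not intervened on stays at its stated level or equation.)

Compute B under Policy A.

283

Policy A (M + 41):
  N = 100
  M = 102 + 41 = 143
  B = 97 − 100 + 2·143 = 283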